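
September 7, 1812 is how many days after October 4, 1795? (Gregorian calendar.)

6182

Oct 4, 1795 → Oct 4, 1796: 366 days (Feb 29, 1796 is in that span).
Oct 4, 1796 → Oct 4, 1797: 365 days.
Oct 4, 1797 → Oct 4, 1798: 365 days.
Oct 4, 1798 → Oct 4, 1799: 365 days.
Oct 4, 1799 → Oct 4, 1800: 365 days.
Oct 4, 1800 → Oct 4, 1801: 365 days.
Oct 4, 1801 → Oct 4, 1802: 365 days.
Oct 4, 1802 → Oct 4, 1803: 365 days.
Oct 4, 1803 → Oct 4, 1804: 366 days (Feb 29, 1804 is in that span).
Oct 4, 1804 → Oct 4, 1805: 365 days.
Oct 4, 1805 → Oct 4, 1806: 365 days.
Oct 4, 1806 → Oct 4, 1807: 365 days.
Oct 4, 1807 → Oct 4, 1808: 366 days (Feb 29, 1808 is in that span).
Oct 4, 1808 → Oct 4, 1809: 365 days.
Oct 4, 1809 → Oct 4, 1810: 365 days.
Oct 4, 1810 → Oct 4, 1811: 365 days.
Oct 4, 1811 → Nov 4, 1811: 31 days (October has 31).
Nov 4, 1811 → Dec 4, 1811: 30 days (November has 30).
Dec 4, 1811 → Jan 4, 1812: 31 days (December has 31).
Jan 4, 1812 → Feb 4, 1812: 31 days (January has 31).
Feb 4, 1812 → Mar 4, 1812: 29 days (February has 29).
Mar 4, 1812 → Apr 4, 1812: 31 days (March has 31).
Apr 4, 1812 → May 4, 1812: 30 days (April has 30).
May 4, 1812 → Jun 4, 1812: 31 days (May has 31).
Jun 4, 1812 → Jul 4, 1812: 30 days (June has 30).
Jul 4, 1812 → Aug 4, 1812: 31 days (July has 31).
Aug 4, 1812 → Sep 4, 1812: 31 days (August has 31).
Sep 4, 1812 → Sep 7, 1812: 3 days.
Total: 6182 days.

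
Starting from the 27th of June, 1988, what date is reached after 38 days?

Jun has 30 days: +4 → Jul 1, 1988 (34 left).
Jul has 31 days: +31 → Aug 1, 1988 (3 left).
+3 → Aug 4, 1988.

August 4, 1988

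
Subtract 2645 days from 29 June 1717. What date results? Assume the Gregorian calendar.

April 2, 1710

−365 (one year) → Jun 29, 1716 (2280 left).
−366 (one year; includes Feb 29, 1716) → Jun 29, 1715 (1914 left).
−365 (one year) → Jun 29, 1714 (1549 left).
−365 (one year) → Jun 29, 1713 (1184 left).
−365 (one year) → Jun 29, 1712 (819 left).
−366 (one year; includes Feb 29, 1712) → Jun 29, 1711 (453 left).
−365 (one year) → Jun 29, 1710 (88 left).
−29 → May 31, 1710 (end of May, 31 days; 59 left).
−31 → Apr 30, 1710 (end of Apr, 30 days; 28 left).
−28 → Apr 2, 1710.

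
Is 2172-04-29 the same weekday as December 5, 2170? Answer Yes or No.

From Dec 5, 2170 to Apr 29, 2172 is 511 days.
511 mod 7 = 0, so they are the same weekday.
(Dec 5, 2170 is a Wednesday; Apr 29, 2172 is a Wednesday.)

Yes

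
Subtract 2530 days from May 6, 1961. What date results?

June 2, 1954

−365 (one year) → May 6, 1960 (2165 left).
−366 (one year; includes Feb 29, 1960) → May 6, 1959 (1799 left).
−365 (one year) → May 6, 1958 (1434 left).
−365 (one year) → May 6, 1957 (1069 left).
−365 (one year) → May 6, 1956 (704 left).
−366 (one year; includes Feb 29, 1956) → May 6, 1955 (338 left).
−6 → Apr 30, 1955 (end of Apr, 30 days; 332 left).
−30 → Mar 31, 1955 (end of Mar, 31 days; 302 left).
−31 → Feb 28, 1955 (end of Feb, 28 days; 271 left).
−28 → Jan 31, 1955 (end of Jan, 31 days; 243 left).
−31 → Dec 31, 1954 (end of Dec, 31 days; 212 left).
−31 → Nov 30, 1954 (end of Nov, 30 days; 181 left).
−30 → Oct 31, 1954 (end of Oct, 31 days; 151 left).
−31 → Sep 30, 1954 (end of Sep, 30 days; 120 left).
−30 → Aug 31, 1954 (end of Aug, 31 days; 90 left).
−31 → Jul 31, 1954 (end of Jul, 31 days; 59 left).
−31 → Jun 30, 1954 (end of Jun, 30 days; 28 left).
−28 → Jun 2, 1954.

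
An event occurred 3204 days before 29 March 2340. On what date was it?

−366 (one year; includes Feb 29, 2340) → Mar 29, 2339 (2838 left).
−365 (one year) → Mar 29, 2338 (2473 left).
−365 (one year) → Mar 29, 2337 (2108 left).
−365 (one year) → Mar 29, 2336 (1743 left).
−366 (one year; includes Feb 29, 2336) → Mar 29, 2335 (1377 left).
−365 (one year) → Mar 29, 2334 (1012 left).
−365 (one year) → Mar 29, 2333 (647 left).
−365 (one year) → Mar 29, 2332 (282 left).
−29 → Feb 29, 2332 (end of Feb, 29 days; 253 left).
−29 → Jan 31, 2332 (end of Jan, 31 days; 224 left).
−31 → Dec 31, 2331 (end of Dec, 31 days; 193 left).
−31 → Nov 30, 2331 (end of Nov, 30 days; 162 left).
−30 → Oct 31, 2331 (end of Oct, 31 days; 132 left).
−31 → Sep 30, 2331 (end of Sep, 30 days; 101 left).
−30 → Aug 31, 2331 (end of Aug, 31 days; 71 left).
−31 → Jul 31, 2331 (end of Jul, 31 days; 40 left).
−31 → Jun 30, 2331 (end of Jun, 30 days; 9 left).
−9 → Jun 21, 2331.

June 21, 2331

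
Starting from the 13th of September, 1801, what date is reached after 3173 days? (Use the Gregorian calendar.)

May 22, 1810

+365 (one year) → Sep 13, 1802 (2808 left).
+365 (one year) → Sep 13, 1803 (2443 left).
+366 (one year; includes Feb 29, 1804) → Sep 13, 1804 (2077 left).
+365 (one year) → Sep 13, 1805 (1712 left).
+365 (one year) → Sep 13, 1806 (1347 left).
+365 (one year) → Sep 13, 1807 (982 left).
+366 (one year; includes Feb 29, 1808) → Sep 13, 1808 (616 left).
+365 (one year) → Sep 13, 1809 (251 left).
Sep has 30 days: +18 → Oct 1, 1809 (233 left).
Oct has 31 days: +31 → Nov 1, 1809 (202 left).
Nov has 30 days: +30 → Dec 1, 1809 (172 left).
Dec has 31 days: +31 → Jan 1, 1810 (141 left).
Jan has 31 days: +31 → Feb 1, 1810 (110 left).
Feb has 28 days: +28 → Mar 1, 1810 (82 left).
Mar has 31 days: +31 → Apr 1, 1810 (51 left).
Apr has 30 days: +30 → May 1, 1810 (21 left).
+21 → May 22, 1810.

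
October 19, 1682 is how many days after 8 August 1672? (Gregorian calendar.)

Aug 8, 1672 → Aug 8, 1673: 365 days.
Aug 8, 1673 → Aug 8, 1674: 365 days.
Aug 8, 1674 → Aug 8, 1675: 365 days.
Aug 8, 1675 → Aug 8, 1676: 366 days (Feb 29, 1676 is in that span).
Aug 8, 1676 → Aug 8, 1677: 365 days.
Aug 8, 1677 → Aug 8, 1678: 365 days.
Aug 8, 1678 → Aug 8, 1679: 365 days.
Aug 8, 1679 → Aug 8, 1680: 366 days (Feb 29, 1680 is in that span).
Aug 8, 1680 → Aug 8, 1681: 365 days.
Aug 8, 1681 → Aug 8, 1682: 365 days.
Aug 8, 1682 → Sep 8, 1682: 31 days (August has 31).
Sep 8, 1682 → Oct 8, 1682: 30 days (September has 30).
Oct 8, 1682 → Oct 19, 1682: 11 days.
Total: 3724 days.

3724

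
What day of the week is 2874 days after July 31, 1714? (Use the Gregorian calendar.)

Saturday

Jul 31, 1714 is a Tuesday.
2874 mod 7 = 4, so 2874 days after a Tuesday is Tuesday + 4 = Saturday.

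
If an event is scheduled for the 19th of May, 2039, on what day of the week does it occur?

Thursday

Doomsday rule: the anchor day for the 2000s is Tuesday. For year 39: 39÷12 = 3 r 3, and 3÷4 = 0, so 3+3+0 = 6.
Tuesday + 6 ≡ Monday — that's 2039's doomsday.
In May the doomsday date is May 9.
May 19 is 10 days after May 9; 10 mod 7 = 3, so Monday + 3 = Thursday.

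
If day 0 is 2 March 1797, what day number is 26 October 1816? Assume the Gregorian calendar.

Mar 2, 1797 → Mar 2, 1798: 365 days.
Mar 2, 1798 → Mar 2, 1799: 365 days.
Mar 2, 1799 → Mar 2, 1800: 365 days.
Mar 2, 1800 → Mar 2, 1801: 365 days.
Mar 2, 1801 → Mar 2, 1802: 365 days.
Mar 2, 1802 → Mar 2, 1803: 365 days.
Mar 2, 1803 → Mar 2, 1804: 366 days (Feb 29, 1804 is in that span).
Mar 2, 1804 → Mar 2, 1805: 365 days.
Mar 2, 1805 → Mar 2, 1806: 365 days.
Mar 2, 1806 → Mar 2, 1807: 365 days.
Mar 2, 1807 → Mar 2, 1808: 366 days (Feb 29, 1808 is in that span).
Mar 2, 1808 → Mar 2, 1809: 365 days.
Mar 2, 1809 → Mar 2, 1810: 365 days.
Mar 2, 1810 → Mar 2, 1811: 365 days.
Mar 2, 1811 → Mar 2, 1812: 366 days (Feb 29, 1812 is in that span).
Mar 2, 1812 → Mar 2, 1813: 365 days.
Mar 2, 1813 → Mar 2, 1814: 365 days.
Mar 2, 1814 → Mar 2, 1815: 365 days.
Mar 2, 1815 → Mar 2, 1816: 366 days (Feb 29, 1816 is in that span).
Mar 2, 1816 → Apr 2, 1816: 31 days (March has 31).
Apr 2, 1816 → May 2, 1816: 30 days (April has 30).
May 2, 1816 → Jun 2, 1816: 31 days (May has 31).
Jun 2, 1816 → Jul 2, 1816: 30 days (June has 30).
Jul 2, 1816 → Aug 2, 1816: 31 days (July has 31).
Aug 2, 1816 → Sep 2, 1816: 31 days (August has 31).
Sep 2, 1816 → Oct 2, 1816: 30 days (September has 30).
Oct 2, 1816 → Oct 26, 1816: 24 days.
Total: 7177 days.

7177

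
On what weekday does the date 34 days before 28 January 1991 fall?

Tuesday

First find the weekday of Jan 28, 1991. Doomsday rule: the anchor day for the 1900s is Wednesday. For year 91: 91÷12 = 7 r 7, and 7÷4 = 1, so 7+7+1 = 15.
Wednesday + 15 ≡ Thursday — that's 1991's doomsday.
In January the doomsday date is Jan 3 (1991 is not a leap year).
Jan 28 is 25 days after Jan 3; 25 mod 7 = 4, so Thursday + 4 = Monday.
34 mod 7 = 6, so 34 days before a Monday is Monday − 6 = Tuesday.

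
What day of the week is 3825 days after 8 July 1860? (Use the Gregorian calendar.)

Wednesday

Jul 8, 1860 is a Sunday.
3825 mod 7 = 3, so 3825 days after a Sunday is Sunday + 3 = Wednesday.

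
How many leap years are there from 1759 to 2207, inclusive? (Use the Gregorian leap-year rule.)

Multiples of 4 in [1759,2207]: 112.
Of those, multiples of 100: 5 (not leap unless ÷400).
Multiples of 400: 1.
Leap years = 112 − 5 + 1 = 108.

108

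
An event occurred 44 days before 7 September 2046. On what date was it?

−7 → Aug 31, 2046 (end of Aug, 31 days; 37 left).
−31 → Jul 31, 2046 (end of Jul, 31 days; 6 left).
−6 → Jul 25, 2046.

July 25, 2046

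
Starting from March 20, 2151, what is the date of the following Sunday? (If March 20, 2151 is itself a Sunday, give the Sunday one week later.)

March 21, 2151

Mar 20, 2151 is a Saturday.
From Saturday to the next Sunday is 1 day.
Mar 20, 2151 + 1 = Mar 21, 2151.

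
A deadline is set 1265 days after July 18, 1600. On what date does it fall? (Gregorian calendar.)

January 4, 1604

+365 (one year) → Jul 18, 1601 (900 left).
+365 (one year) → Jul 18, 1602 (535 left).
+365 (one year) → Jul 18, 1603 (170 left).
Jul has 31 days: +14 → Aug 1, 1603 (156 left).
Aug has 31 days: +31 → Sep 1, 1603 (125 left).
Sep has 30 days: +30 → Oct 1, 1603 (95 left).
Oct has 31 days: +31 → Nov 1, 1603 (64 left).
Nov has 30 days: +30 → Dec 1, 1603 (34 left).
Dec has 31 days: +31 → Jan 1, 1604 (3 left).
+3 → Jan 4, 1604.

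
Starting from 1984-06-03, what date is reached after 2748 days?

December 12, 1991

+365 (one year) → Jun 3, 1985 (2383 left).
+365 (one year) → Jun 3, 1986 (2018 left).
+365 (one year) → Jun 3, 1987 (1653 left).
+366 (one year; includes Feb 29, 1988) → Jun 3, 1988 (1287 left).
+365 (one year) → Jun 3, 1989 (922 left).
+365 (one year) → Jun 3, 1990 (557 left).
+365 (one year) → Jun 3, 1991 (192 left).
Jun has 30 days: +28 → Jul 1, 1991 (164 left).
Jul has 31 days: +31 → Aug 1, 1991 (133 left).
Aug has 31 days: +31 → Sep 1, 1991 (102 left).
Sep has 30 days: +30 → Oct 1, 1991 (72 left).
Oct has 31 days: +31 → Nov 1, 1991 (41 left).
Nov has 30 days: +30 → Dec 1, 1991 (11 left).
+11 → Dec 12, 1991.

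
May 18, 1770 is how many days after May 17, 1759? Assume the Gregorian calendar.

May 17, 1759 → May 17, 1760: 366 days (Feb 29, 1760 is in that span).
May 17, 1760 → May 17, 1761: 365 days.
May 17, 1761 → May 17, 1762: 365 days.
May 17, 1762 → May 17, 1763: 365 days.
May 17, 1763 → May 17, 1764: 366 days (Feb 29, 1764 is in that span).
May 17, 1764 → May 17, 1765: 365 days.
May 17, 1765 → May 17, 1766: 365 days.
May 17, 1766 → May 17, 1767: 365 days.
May 17, 1767 → May 17, 1768: 366 days (Feb 29, 1768 is in that span).
May 17, 1768 → May 17, 1769: 365 days.
May 17, 1769 → Jun 17, 1769: 31 days (May has 31).
Jun 17, 1769 → Jul 17, 1769: 30 days (June has 30).
Jul 17, 1769 → Aug 17, 1769: 31 days (July has 31).
Aug 17, 1769 → Sep 17, 1769: 31 days (August has 31).
Sep 17, 1769 → Oct 17, 1769: 30 days (September has 30).
Oct 17, 1769 → Nov 17, 1769: 31 days (October has 31).
Nov 17, 1769 → Dec 17, 1769: 30 days (November has 30).
Dec 17, 1769 → Jan 17, 1770: 31 days (December has 31).
Jan 17, 1770 → Feb 17, 1770: 31 days (January has 31).
Feb 17, 1770 → Mar 17, 1770: 28 days (February has 28).
Mar 17, 1770 → Apr 17, 1770: 31 days (March has 31).
Apr 17, 1770 → May 17, 1770: 30 days (April has 30).
May 17, 1770 → May 18, 1770: 1 days.
Total: 4019 days.

4019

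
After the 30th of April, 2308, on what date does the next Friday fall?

Apr 30, 2308 is a Thursday.
From Thursday to the next Friday is 1 day.
Apr 30, 2308 + 1 = May 1, 2308.

May 1, 2308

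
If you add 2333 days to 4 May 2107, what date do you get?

+366 (one year; includes Feb 29, 2108) → May 4, 2108 (1967 left).
+365 (one year) → May 4, 2109 (1602 left).
+365 (one year) → May 4, 2110 (1237 left).
+365 (one year) → May 4, 2111 (872 left).
+366 (one year; includes Feb 29, 2112) → May 4, 2112 (506 left).
+365 (one year) → May 4, 2113 (141 left).
May has 31 days: +28 → Jun 1, 2113 (113 left).
Jun has 30 days: +30 → Jul 1, 2113 (83 left).
Jul has 31 days: +31 → Aug 1, 2113 (52 left).
Aug has 31 days: +31 → Sep 1, 2113 (21 left).
+21 → Sep 22, 2113.

September 22, 2113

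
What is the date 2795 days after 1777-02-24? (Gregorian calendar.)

+365 (one year) → Feb 24, 1778 (2430 left).
+365 (one year) → Feb 24, 1779 (2065 left).
+365 (one year) → Feb 24, 1780 (1700 left).
+366 (one year; includes Feb 29, 1780) → Feb 24, 1781 (1334 left).
+365 (one year) → Feb 24, 1782 (969 left).
+365 (one year) → Feb 24, 1783 (604 left).
+365 (one year) → Feb 24, 1784 (239 left).
Feb has 29 days: +6 → Mar 1, 1784 (233 left).
Mar has 31 days: +31 → Apr 1, 1784 (202 left).
Apr has 30 days: +30 → May 1, 1784 (172 left).
May has 31 days: +31 → Jun 1, 1784 (141 left).
Jun has 30 days: +30 → Jul 1, 1784 (111 left).
Jul has 31 days: +31 → Aug 1, 1784 (80 left).
Aug has 31 days: +31 → Sep 1, 1784 (49 left).
Sep has 30 days: +30 → Oct 1, 1784 (19 left).
+19 → Oct 20, 1784.

October 20, 1784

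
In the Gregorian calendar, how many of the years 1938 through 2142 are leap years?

Multiples of 4 in [1938,2142]: 51.
Of those, multiples of 100: 2 (not leap unless ÷400).
Multiples of 400: 1.
Leap years = 51 − 2 + 1 = 50.

50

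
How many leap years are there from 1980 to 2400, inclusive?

Multiples of 4 in [1980,2400]: 106.
Of those, multiples of 100: 5 (not leap unless ÷400).
Multiples of 400: 2.
Leap years = 106 − 5 + 2 = 103.

103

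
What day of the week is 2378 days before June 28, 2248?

Jun 28, 2248 is a Wednesday.
2378 mod 7 = 5, so 2378 days before a Wednesday is Wednesday − 5 = Friday.

Friday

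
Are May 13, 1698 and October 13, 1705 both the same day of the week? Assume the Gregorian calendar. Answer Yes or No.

Yes

From May 13, 1698 to Oct 13, 1705 is 2709 days.
2709 mod 7 = 0, so they are the same weekday.
(May 13, 1698 is a Tuesday; Oct 13, 1705 is a Tuesday.)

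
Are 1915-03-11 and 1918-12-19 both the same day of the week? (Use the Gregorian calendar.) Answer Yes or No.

Yes

From Mar 11, 1915 to Dec 19, 1918 is 1379 days.
1379 mod 7 = 0, so they are the same weekday.
(Mar 11, 1915 is a Thursday; Dec 19, 1918 is a Thursday.)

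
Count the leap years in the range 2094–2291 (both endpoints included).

47

Multiples of 4 in [2094,2291]: 49.
Of those, multiples of 100: 2 (not leap unless ÷400).
Multiples of 400: 0.
Leap years = 49 − 2 + 0 = 47.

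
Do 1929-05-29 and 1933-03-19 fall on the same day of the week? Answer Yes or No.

No

From May 29, 1929 to Mar 19, 1933 is 1390 days.
1390 mod 7 = 4, so they are different weekdays.
(May 29, 1929 is a Wednesday; Mar 19, 1933 is a Sunday.)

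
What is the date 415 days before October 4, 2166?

−365 (one year) → Oct 4, 2165 (50 left).
−4 → Sep 30, 2165 (end of Sep, 30 days; 46 left).
−30 → Aug 31, 2165 (end of Aug, 31 days; 16 left).
−16 → Aug 15, 2165.

August 15, 2165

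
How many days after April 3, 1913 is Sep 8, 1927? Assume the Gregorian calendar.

Apr 3, 1913 → Apr 3, 1914: 365 days.
Apr 3, 1914 → Apr 3, 1915: 365 days.
Apr 3, 1915 → Apr 3, 1916: 366 days (Feb 29, 1916 is in that span).
Apr 3, 1916 → Apr 3, 1917: 365 days.
Apr 3, 1917 → Apr 3, 1918: 365 days.
Apr 3, 1918 → Apr 3, 1919: 365 days.
Apr 3, 1919 → Apr 3, 1920: 366 days (Feb 29, 1920 is in that span).
Apr 3, 1920 → Apr 3, 1921: 365 days.
Apr 3, 1921 → Apr 3, 1922: 365 days.
Apr 3, 1922 → Apr 3, 1923: 365 days.
Apr 3, 1923 → Apr 3, 1924: 366 days (Feb 29, 1924 is in that span).
Apr 3, 1924 → Apr 3, 1925: 365 days.
Apr 3, 1925 → Apr 3, 1926: 365 days.
Apr 3, 1926 → Apr 3, 1927: 365 days.
Apr 3, 1927 → May 3, 1927: 30 days (April has 30).
May 3, 1927 → Jun 3, 1927: 31 days (May has 31).
Jun 3, 1927 → Jul 3, 1927: 30 days (June has 30).
Jul 3, 1927 → Aug 3, 1927: 31 days (July has 31).
Aug 3, 1927 → Sep 3, 1927: 31 days (August has 31).
Sep 3, 1927 → Sep 8, 1927: 5 days.
Total: 5271 days.

5271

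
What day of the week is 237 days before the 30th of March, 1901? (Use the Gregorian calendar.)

Mar 30, 1901 is a Saturday.
237 mod 7 = 6, so 237 days before a Saturday is Saturday − 6 = Sunday.

Sunday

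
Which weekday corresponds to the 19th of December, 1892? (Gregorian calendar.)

Monday

Doomsday rule: the anchor day for the 1800s is Friday. For year 92: 92÷12 = 7 r 8, and 8÷4 = 2, so 7+8+2 = 17.
Friday + 17 ≡ Monday — that's 1892's doomsday.
In December the doomsday date is Dec 12.
Dec 19 is 7 days after Dec 12; 7 mod 7 = 0, so Monday + 0 = Monday.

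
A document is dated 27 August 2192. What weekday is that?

Monday

Doomsday rule: the anchor day for the 2100s is Sunday. For year 92: 92÷12 = 7 r 8, and 8÷4 = 2, so 7+8+2 = 17.
Sunday + 17 ≡ Wednesday — that's 2192's doomsday.
In August the doomsday date is Aug 8.
Aug 27 is 19 days after Aug 8; 19 mod 7 = 5, so Wednesday + 5 = Monday.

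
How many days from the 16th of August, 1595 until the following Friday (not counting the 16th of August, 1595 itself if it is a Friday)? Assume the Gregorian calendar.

2

Aug 16, 1595 is a Wednesday.
From Wednesday to the next Friday is 2 days.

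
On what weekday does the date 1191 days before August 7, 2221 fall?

Monday

First find the weekday of Aug 7, 2221. Doomsday rule: the anchor day for the 2200s is Friday. For year 21: 21÷12 = 1 r 9, and 9÷4 = 2, so 1+9+2 = 12.
Friday + 12 ≡ Wednesday — that's 2221's doomsday.
In August the doomsday date is Aug 8.
Aug 7 is 1 day before Aug 8; 1 mod 7 = 1, so Wednesday − 1 = Tuesday.
1191 mod 7 = 1, so 1191 days before a Tuesday is Tuesday − 1 = Monday.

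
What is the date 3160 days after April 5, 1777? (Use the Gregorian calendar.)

+365 (one year) → Apr 5, 1778 (2795 left).
+365 (one year) → Apr 5, 1779 (2430 left).
+366 (one year; includes Feb 29, 1780) → Apr 5, 1780 (2064 left).
+365 (one year) → Apr 5, 1781 (1699 left).
+365 (one year) → Apr 5, 1782 (1334 left).
+365 (one year) → Apr 5, 1783 (969 left).
+366 (one year; includes Feb 29, 1784) → Apr 5, 1784 (603 left).
+365 (one year) → Apr 5, 1785 (238 left).
Apr has 30 days: +26 → May 1, 1785 (212 left).
May has 31 days: +31 → Jun 1, 1785 (181 left).
Jun has 30 days: +30 → Jul 1, 1785 (151 left).
Jul has 31 days: +31 → Aug 1, 1785 (120 left).
Aug has 31 days: +31 → Sep 1, 1785 (89 left).
Sep has 30 days: +30 → Oct 1, 1785 (59 left).
Oct has 31 days: +31 → Nov 1, 1785 (28 left).
+28 → Nov 29, 1785.

November 29, 1785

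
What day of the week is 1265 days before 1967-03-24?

Sunday

Mar 24, 1967 is a Friday.
1265 mod 7 = 5, so 1265 days before a Friday is Friday − 5 = Sunday.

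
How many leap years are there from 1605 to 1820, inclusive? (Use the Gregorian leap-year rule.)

Multiples of 4 in [1605,1820]: 54.
Of those, multiples of 100: 2 (not leap unless ÷400).
Multiples of 400: 0.
Leap years = 54 − 2 + 0 = 52.

52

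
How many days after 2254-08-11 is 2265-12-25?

4154

Aug 11, 2254 → Aug 11, 2255: 365 days.
Aug 11, 2255 → Aug 11, 2256: 366 days (Feb 29, 2256 is in that span).
Aug 11, 2256 → Aug 11, 2257: 365 days.
Aug 11, 2257 → Aug 11, 2258: 365 days.
Aug 11, 2258 → Aug 11, 2259: 365 days.
Aug 11, 2259 → Aug 11, 2260: 366 days (Feb 29, 2260 is in that span).
Aug 11, 2260 → Aug 11, 2261: 365 days.
Aug 11, 2261 → Aug 11, 2262: 365 days.
Aug 11, 2262 → Aug 11, 2263: 365 days.
Aug 11, 2263 → Aug 11, 2264: 366 days (Feb 29, 2264 is in that span).
Aug 11, 2264 → Aug 11, 2265: 365 days.
Aug 11, 2265 → Sep 11, 2265: 31 days (August has 31).
Sep 11, 2265 → Oct 11, 2265: 30 days (September has 30).
Oct 11, 2265 → Nov 11, 2265: 31 days (October has 31).
Nov 11, 2265 → Dec 11, 2265: 30 days (November has 30).
Dec 11, 2265 → Dec 25, 2265: 14 days.
Total: 4154 days.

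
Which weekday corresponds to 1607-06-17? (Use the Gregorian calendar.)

Sunday

Doomsday rule: the anchor day for the 1600s is Tuesday. For year 07: 7÷12 = 0 r 7, and 7÷4 = 1, so 0+7+1 = 8.
Tuesday + 8 ≡ Wednesday — that's 1607's doomsday.
In June the doomsday date is Jun 6.
Jun 17 is 11 days after Jun 6; 11 mod 7 = 4, so Wednesday + 4 = Sunday.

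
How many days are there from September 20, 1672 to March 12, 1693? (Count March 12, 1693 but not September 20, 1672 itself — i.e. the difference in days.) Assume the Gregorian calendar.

7478

Sep 20, 1672 → Sep 20, 1673: 365 days.
Sep 20, 1673 → Sep 20, 1674: 365 days.
Sep 20, 1674 → Sep 20, 1675: 365 days.
Sep 20, 1675 → Sep 20, 1676: 366 days (Feb 29, 1676 is in that span).
Sep 20, 1676 → Sep 20, 1677: 365 days.
Sep 20, 1677 → Sep 20, 1678: 365 days.
Sep 20, 1678 → Sep 20, 1679: 365 days.
Sep 20, 1679 → Sep 20, 1680: 366 days (Feb 29, 1680 is in that span).
Sep 20, 1680 → Sep 20, 1681: 365 days.
Sep 20, 1681 → Sep 20, 1682: 365 days.
Sep 20, 1682 → Sep 20, 1683: 365 days.
Sep 20, 1683 → Sep 20, 1684: 366 days (Feb 29, 1684 is in that span).
Sep 20, 1684 → Sep 20, 1685: 365 days.
Sep 20, 1685 → Sep 20, 1686: 365 days.
Sep 20, 1686 → Sep 20, 1687: 365 days.
Sep 20, 1687 → Sep 20, 1688: 366 days (Feb 29, 1688 is in that span).
Sep 20, 1688 → Sep 20, 1689: 365 days.
Sep 20, 1689 → Sep 20, 1690: 365 days.
Sep 20, 1690 → Sep 20, 1691: 365 days.
Sep 20, 1691 → Sep 20, 1692: 366 days (Feb 29, 1692 is in that span).
Sep 20, 1692 → Oct 20, 1692: 30 days (September has 30).
Oct 20, 1692 → Nov 20, 1692: 31 days (October has 31).
Nov 20, 1692 → Dec 20, 1692: 30 days (November has 30).
Dec 20, 1692 → Jan 20, 1693: 31 days (December has 31).
Jan 20, 1693 → Feb 20, 1693: 31 days (January has 31).
Feb 20, 1693 → Mar 12, 1693: 20 days.
Total: 7478 days.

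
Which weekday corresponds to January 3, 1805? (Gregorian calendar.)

Doomsday rule: the anchor day for the 1800s is Friday. For year 05: 5÷12 = 0 r 5, and 5÷4 = 1, so 0+5+1 = 6.
Friday + 6 ≡ Thursday — that's 1805's doomsday.
In January the doomsday date is Jan 3 (1805 is not a leap year).
Jan 3 is the doomsday itself: Thursday.

Thursday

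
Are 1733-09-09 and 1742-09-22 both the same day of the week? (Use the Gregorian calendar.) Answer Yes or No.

From Sep 9, 1733 to Sep 22, 1742 is 3300 days.
3300 mod 7 = 3, so they are different weekdays.
(Sep 9, 1733 is a Wednesday; Sep 22, 1742 is a Saturday.)

No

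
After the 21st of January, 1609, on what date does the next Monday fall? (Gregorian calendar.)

Jan 21, 1609 is a Wednesday.
From Wednesday to the next Monday is 5 days.
Jan 21, 1609 + 5 = Jan 26, 1609.

January 26, 1609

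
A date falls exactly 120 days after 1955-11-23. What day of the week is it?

First find the weekday of Nov 23, 1955. Doomsday rule: the anchor day for the 1900s is Wednesday. For year 55: 55÷12 = 4 r 7, and 7÷4 = 1, so 4+7+1 = 12.
Wednesday + 12 ≡ Monday — that's 1955's doomsday.
In November the doomsday date is Nov 7.
Nov 23 is 16 days after Nov 7; 16 mod 7 = 2, so Monday + 2 = Wednesday.
120 mod 7 = 1, so 120 days after a Wednesday is Wednesday + 1 = Thursday.

Thursday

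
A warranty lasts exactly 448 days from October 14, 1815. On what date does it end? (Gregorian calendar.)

+366 (one year; includes Feb 29, 1816) → Oct 14, 1816 (82 left).
Oct has 31 days: +18 → Nov 1, 1816 (64 left).
Nov has 30 days: +30 → Dec 1, 1816 (34 left).
Dec has 31 days: +31 → Jan 1, 1817 (3 left).
+3 → Jan 4, 1817.

January 4, 1817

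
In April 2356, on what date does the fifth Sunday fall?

April 29, 2356

April 1, 2356 is a Sunday.
The first Sunday is therefore April 1 (same day).
The fifth Sunday is 1 + 4×7 = April 29.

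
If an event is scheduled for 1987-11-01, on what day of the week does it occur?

Sunday

January 1, 1987 is a Thursday.
Jan 1, 1987 → Feb 1, 1987: 31 days (January has 31).
Feb 1, 1987 → Mar 1, 1987: 28 days (February has 28).
Mar 1, 1987 → Apr 1, 1987: 31 days (March has 31).
Apr 1, 1987 → May 1, 1987: 30 days (April has 30).
May 1, 1987 → Jun 1, 1987: 31 days (May has 31).
Jun 1, 1987 → Jul 1, 1987: 30 days (June has 30).
Jul 1, 1987 → Aug 1, 1987: 31 days (July has 31).
Aug 1, 1987 → Sep 1, 1987: 31 days (August has 31).
Sep 1, 1987 → Oct 1, 1987: 30 days (September has 30).
Oct 1, 1987 → Nov 1, 1987: 31 days.
Total: 304 days.
304 mod 7 = 3, so Thursday + 3 = Sunday.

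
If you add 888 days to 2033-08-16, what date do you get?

+365 (one year) → Aug 16, 2034 (523 left).
+365 (one year) → Aug 16, 2035 (158 left).
Aug has 31 days: +16 → Sep 1, 2035 (142 left).
Sep has 30 days: +30 → Oct 1, 2035 (112 left).
Oct has 31 days: +31 → Nov 1, 2035 (81 left).
Nov has 30 days: +30 → Dec 1, 2035 (51 left).
Dec has 31 days: +31 → Jan 1, 2036 (20 left).
+20 → Jan 21, 2036.

January 21, 2036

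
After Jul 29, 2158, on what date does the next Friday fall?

Jul 29, 2158 is a Saturday.
From Saturday to the next Friday is 6 days.
Jul 29, 2158 + 6 = Aug 4, 2158.

August 4, 2158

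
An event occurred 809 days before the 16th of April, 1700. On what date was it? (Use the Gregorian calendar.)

−365 (one year) → Apr 16, 1699 (444 left).
−365 (one year) → Apr 16, 1698 (79 left).
−16 → Mar 31, 1698 (end of Mar, 31 days; 63 left).
−31 → Feb 28, 1698 (end of Feb, 28 days; 32 left).
−28 → Jan 31, 1698 (end of Jan, 31 days; 4 left).
−4 → Jan 27, 1698.

January 27, 1698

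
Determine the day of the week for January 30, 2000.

January 1, 2000 is a Saturday.
Jan 1, 2000 → Jan 30, 2000: 29 days.
Total: 29 days.
29 mod 7 = 1, so Saturday + 1 = Sunday.

Sunday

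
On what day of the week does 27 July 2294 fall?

Doomsday rule: the anchor day for the 2200s is Friday. For year 94: 94÷12 = 7 r 10, and 10÷4 = 2, so 7+10+2 = 19.
Friday + 19 ≡ Wednesday — that's 2294's doomsday.
In July the doomsday date is Jul 11.
Jul 27 is 16 days after Jul 11; 16 mod 7 = 2, so Wednesday + 2 = Friday.

Friday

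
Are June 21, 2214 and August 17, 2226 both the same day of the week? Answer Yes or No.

From Jun 21, 2214 to Aug 17, 2226 is 4440 days.
4440 mod 7 = 2, so they are different weekdays.
(Jun 21, 2214 is a Tuesday; Aug 17, 2226 is a Thursday.)

No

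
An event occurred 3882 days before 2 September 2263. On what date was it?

January 15, 2253

−365 (one year) → Sep 2, 2262 (3517 left).
−365 (one year) → Sep 2, 2261 (3152 left).
−365 (one year) → Sep 2, 2260 (2787 left).
−366 (one year; includes Feb 29, 2260) → Sep 2, 2259 (2421 left).
−365 (one year) → Sep 2, 2258 (2056 left).
−365 (one year) → Sep 2, 2257 (1691 left).
−365 (one year) → Sep 2, 2256 (1326 left).
−366 (one year; includes Feb 29, 2256) → Sep 2, 2255 (960 left).
−365 (one year) → Sep 2, 2254 (595 left).
−365 (one year) → Sep 2, 2253 (230 left).
−2 → Aug 31, 2253 (end of Aug, 31 days; 228 left).
−31 → Jul 31, 2253 (end of Jul, 31 days; 197 left).
−31 → Jun 30, 2253 (end of Jun, 30 days; 166 left).
−30 → May 31, 2253 (end of May, 31 days; 136 left).
−31 → Apr 30, 2253 (end of Apr, 30 days; 105 left).
−30 → Mar 31, 2253 (end of Mar, 31 days; 75 left).
−31 → Feb 28, 2253 (end of Feb, 28 days; 44 left).
−28 → Jan 31, 2253 (end of Jan, 31 days; 16 left).
−16 → Jan 15, 2253.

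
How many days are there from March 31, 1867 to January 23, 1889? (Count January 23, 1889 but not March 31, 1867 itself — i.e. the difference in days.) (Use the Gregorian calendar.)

7969

Mar 31, 1867 → Mar 31, 1868: 366 days (Feb 29, 1868 is in that span).
Mar 31, 1868 → Mar 31, 1869: 365 days.
Mar 31, 1869 → Mar 31, 1870: 365 days.
Mar 31, 1870 → Mar 31, 1871: 365 days.
Mar 31, 1871 → Mar 31, 1872: 366 days (Feb 29, 1872 is in that span).
Mar 31, 1872 → Mar 31, 1873: 365 days.
Mar 31, 1873 → Mar 31, 1874: 365 days.
Mar 31, 1874 → Mar 31, 1875: 365 days.
Mar 31, 1875 → Mar 31, 1876: 366 days (Feb 29, 1876 is in that span).
Mar 31, 1876 → Mar 31, 1877: 365 days.
Mar 31, 1877 → Mar 31, 1878: 365 days.
Mar 31, 1878 → Mar 31, 1879: 365 days.
Mar 31, 1879 → Mar 31, 1880: 366 days (Feb 29, 1880 is in that span).
Mar 31, 1880 → Mar 31, 1881: 365 days.
Mar 31, 1881 → Mar 31, 1882: 365 days.
Mar 31, 1882 → Mar 31, 1883: 365 days.
Mar 31, 1883 → Mar 31, 1884: 366 days (Feb 29, 1884 is in that span).
Mar 31, 1884 → Mar 31, 1885: 365 days.
Mar 31, 1885 → Mar 31, 1886: 365 days.
Mar 31, 1886 → Mar 31, 1887: 365 days.
Mar 31, 1887 → Mar 31, 1888: 366 days (Feb 29, 1888 is in that span).
Mar 31, 1888 → Apr 30, 1888: 30 days (March has 31).
Apr 30, 1888 → May 30, 1888: 30 days (April has 30).
May 30, 1888 → Jun 30, 1888: 31 days (May has 31).
Jun 30, 1888 → Jul 30, 1888: 30 days (June has 30).
Jul 30, 1888 → Aug 30, 1888: 31 days (July has 31).
Aug 30, 1888 → Sep 30, 1888: 31 days (August has 31).
Sep 30, 1888 → Oct 30, 1888: 30 days (September has 30).
Oct 30, 1888 → Nov 30, 1888: 31 days (October has 31).
Nov 30, 1888 → Dec 30, 1888: 30 days (November has 30).
Dec 30, 1888 → Jan 23, 1889: 24 days.
Total: 7969 days.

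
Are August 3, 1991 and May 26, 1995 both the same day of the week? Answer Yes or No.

No

From Aug 3, 1991 to May 26, 1995 is 1392 days.
1392 mod 7 = 6, so they are different weekdays.
(Aug 3, 1991 is a Saturday; May 26, 1995 is a Friday.)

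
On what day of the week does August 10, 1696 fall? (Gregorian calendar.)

Friday

Doomsday rule: the anchor day for the 1600s is Tuesday. For year 96: 96÷12 = 8 r 0, and 0÷4 = 0, so 8+0+0 = 8.
Tuesday + 8 ≡ Wednesday — that's 1696's doomsday.
In August the doomsday date is Aug 8.
Aug 10 is 2 days after Aug 8; 2 mod 7 = 2, so Wednesday + 2 = Friday.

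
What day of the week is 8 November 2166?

Saturday

Doomsday rule: the anchor day for the 2100s is Sunday. For year 66: 66÷12 = 5 r 6, and 6÷4 = 1, so 5+6+1 = 12.
Sunday + 12 ≡ Friday — that's 2166's doomsday.
In November the doomsday date is Nov 7.
Nov 8 is 1 day after Nov 7; 1 mod 7 = 1, so Friday + 1 = Saturday.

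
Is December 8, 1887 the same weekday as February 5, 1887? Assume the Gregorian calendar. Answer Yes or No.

From Feb 5, 1887 to Dec 8, 1887 is 306 days.
306 mod 7 = 5, so they are different weekdays.
(Feb 5, 1887 is a Saturday; Dec 8, 1887 is a Thursday.)

No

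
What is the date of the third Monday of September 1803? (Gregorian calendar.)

September 19, 1803

September 1, 1803 is a Thursday.
The first Monday is therefore September 5 (4 days later).
The third Monday is 5 + 2×7 = September 19.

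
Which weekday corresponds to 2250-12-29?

Sunday

Doomsday rule: the anchor day for the 2200s is Friday. For year 50: 50÷12 = 4 r 2, and 2÷4 = 0, so 4+2+0 = 6.
Friday + 6 ≡ Thursday — that's 2250's doomsday.
In December the doomsday date is Dec 12.
Dec 29 is 17 days after Dec 12; 17 mod 7 = 3, so Thursday + 3 = Sunday.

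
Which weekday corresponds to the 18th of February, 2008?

Doomsday rule: the anchor day for the 2000s is Tuesday. For year 08: 8÷12 = 0 r 8, and 8÷4 = 2, so 0+8+2 = 10.
Tuesday + 10 ≡ Friday — that's 2008's doomsday.
In February the doomsday date is Feb 29 (2008 is a leap year (divisible by 4)).
Feb 18 is 11 days before Feb 29; 11 mod 7 = 4, so Friday − 4 = Monday.

Monday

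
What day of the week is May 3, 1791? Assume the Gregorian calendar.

Doomsday rule: the anchor day for the 1700s is Sunday. For year 91: 91÷12 = 7 r 7, and 7÷4 = 1, so 7+7+1 = 15.
Sunday + 15 ≡ Monday — that's 1791's doomsday.
In May the doomsday date is May 9.
May 3 is 6 days before May 9; 6 mod 7 = 6, so Monday − 6 = Tuesday.

Tuesday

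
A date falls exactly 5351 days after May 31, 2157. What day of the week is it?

Friday

First find the weekday of May 31, 2157. Doomsday rule: the anchor day for the 2100s is Sunday. For year 57: 57÷12 = 4 r 9, and 9÷4 = 2, so 4+9+2 = 15.
Sunday + 15 ≡ Monday — that's 2157's doomsday.
In May the doomsday date is May 9.
May 31 is 22 days after May 9; 22 mod 7 = 1, so Monday + 1 = Tuesday.
5351 mod 7 = 3, so 5351 days after a Tuesday is Tuesday + 3 = Friday.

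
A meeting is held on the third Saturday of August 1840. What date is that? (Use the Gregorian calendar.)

August 15, 1840

August 1, 1840 is a Saturday.
The first Saturday is therefore August 1 (same day).
The third Saturday is 1 + 2×7 = August 15.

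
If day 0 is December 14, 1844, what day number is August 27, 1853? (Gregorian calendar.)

Dec 14, 1844 → Dec 14, 1845: 365 days.
Dec 14, 1845 → Dec 14, 1846: 365 days.
Dec 14, 1846 → Dec 14, 1847: 365 days.
Dec 14, 1847 → Dec 14, 1848: 366 days (Feb 29, 1848 is in that span).
Dec 14, 1848 → Dec 14, 1849: 365 days.
Dec 14, 1849 → Dec 14, 1850: 365 days.
Dec 14, 1850 → Dec 14, 1851: 365 days.
Dec 14, 1851 → Dec 14, 1852: 366 days (Feb 29, 1852 is in that span).
Dec 14, 1852 → Jan 14, 1853: 31 days (December has 31).
Jan 14, 1853 → Feb 14, 1853: 31 days (January has 31).
Feb 14, 1853 → Mar 14, 1853: 28 days (February has 28).
Mar 14, 1853 → Apr 14, 1853: 31 days (March has 31).
Apr 14, 1853 → May 14, 1853: 30 days (April has 30).
May 14, 1853 → Jun 14, 1853: 31 days (May has 31).
Jun 14, 1853 → Jul 14, 1853: 30 days (June has 30).
Jul 14, 1853 → Aug 14, 1853: 31 days (July has 31).
Aug 14, 1853 → Aug 27, 1853: 13 days.
Total: 3178 days.

3178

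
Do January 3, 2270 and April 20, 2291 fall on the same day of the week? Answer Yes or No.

Yes

From Jan 3, 2270 to Apr 20, 2291 is 7777 days.
7777 mod 7 = 0, so they are the same weekday.
(Jan 3, 2270 is a Monday; Apr 20, 2291 is a Monday.)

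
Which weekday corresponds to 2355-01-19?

Doomsday rule: the anchor day for the 2300s is Wednesday. For year 55: 55÷12 = 4 r 7, and 7÷4 = 1, so 4+7+1 = 12.
Wednesday + 12 ≡ Monday — that's 2355's doomsday.
In January the doomsday date is Jan 3 (2355 is not a leap year).
Jan 19 is 16 days after Jan 3; 16 mod 7 = 2, so Monday + 2 = Wednesday.

Wednesday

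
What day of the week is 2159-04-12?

Thursday

Doomsday rule: the anchor day for the 2100s is Sunday. For year 59: 59÷12 = 4 r 11, and 11÷4 = 2, so 4+11+2 = 17.
Sunday + 17 ≡ Wednesday — that's 2159's doomsday.
In April the doomsday date is Apr 4.
Apr 12 is 8 days after Apr 4; 8 mod 7 = 1, so Wednesday + 1 = Thursday.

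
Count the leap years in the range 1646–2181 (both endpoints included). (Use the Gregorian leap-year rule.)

130

Multiples of 4 in [1646,2181]: 134.
Of those, multiples of 100: 5 (not leap unless ÷400).
Multiples of 400: 1.
Leap years = 134 − 5 + 1 = 130.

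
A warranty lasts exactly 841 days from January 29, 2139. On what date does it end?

+365 (one year) → Jan 29, 2140 (476 left).
+366 (one year; includes Feb 29, 2140) → Jan 29, 2141 (110 left).
Jan has 31 days: +3 → Feb 1, 2141 (107 left).
Feb has 28 days: +28 → Mar 1, 2141 (79 left).
Mar has 31 days: +31 → Apr 1, 2141 (48 left).
Apr has 30 days: +30 → May 1, 2141 (18 left).
+18 → May 19, 2141.

May 19, 2141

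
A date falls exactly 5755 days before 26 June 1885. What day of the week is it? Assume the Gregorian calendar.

Thursday

First find the weekday of Jun 26, 1885. Doomsday rule: the anchor day for the 1800s is Friday. For year 85: 85÷12 = 7 r 1, and 1÷4 = 0, so 7+1+0 = 8.
Friday + 8 ≡ Saturday — that's 1885's doomsday.
In June the doomsday date is Jun 6.
Jun 26 is 20 days after Jun 6; 20 mod 7 = 6, so Saturday + 6 = Friday.
5755 mod 7 = 1, so 5755 days before a Friday is Friday − 1 = Thursday.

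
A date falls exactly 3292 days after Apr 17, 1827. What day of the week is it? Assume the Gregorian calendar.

Thursday

First find the weekday of Apr 17, 1827. Doomsday rule: the anchor day for the 1800s is Friday. For year 27: 27÷12 = 2 r 3, and 3÷4 = 0, so 2+3+0 = 5.
Friday + 5 ≡ Wednesday — that's 1827's doomsday.
In April the doomsday date is Apr 4.
Apr 17 is 13 days after Apr 4; 13 mod 7 = 6, so Wednesday + 6 = Tuesday.
3292 mod 7 = 2, so 3292 days after a Tuesday is Tuesday + 2 = Thursday.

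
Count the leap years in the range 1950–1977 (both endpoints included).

7

Multiples of 4 in [1950,1977]: 7.
Of those, multiples of 100: 0 (not leap unless ÷400).
Multiples of 400: 0.
Leap years = 7 − 0 + 0 = 7.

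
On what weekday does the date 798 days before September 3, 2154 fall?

Tuesday

First find the weekday of Sep 3, 2154. Doomsday rule: the anchor day for the 2100s is Sunday. For year 54: 54÷12 = 4 r 6, and 6÷4 = 1, so 4+6+1 = 11.
Sunday + 11 ≡ Thursday — that's 2154's doomsday.
In September the doomsday date is Sep 5.
Sep 3 is 2 days before Sep 5; 2 mod 7 = 2, so Thursday − 2 = Tuesday.
798 mod 7 = 0, so 798 days before a Tuesday is Tuesday − 0 = Tuesday.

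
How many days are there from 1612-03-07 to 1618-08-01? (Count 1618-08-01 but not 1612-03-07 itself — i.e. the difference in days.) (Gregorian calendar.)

Mar 7, 1612 → Mar 7, 1613: 365 days.
Mar 7, 1613 → Mar 7, 1614: 365 days.
Mar 7, 1614 → Mar 7, 1615: 365 days.
Mar 7, 1615 → Mar 7, 1616: 366 days (Feb 29, 1616 is in that span).
Mar 7, 1616 → Mar 7, 1617: 365 days.
Mar 7, 1617 → Mar 7, 1618: 365 days.
Mar 7, 1618 → Apr 7, 1618: 31 days (March has 31).
Apr 7, 1618 → May 7, 1618: 30 days (April has 30).
May 7, 1618 → Jun 7, 1618: 31 days (May has 31).
Jun 7, 1618 → Jul 7, 1618: 30 days (June has 30).
Jul 7, 1618 → Aug 1, 1618: 25 days.
Total: 2338 days.

2338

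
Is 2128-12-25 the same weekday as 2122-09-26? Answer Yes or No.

Yes

From Sep 26, 2122 to Dec 25, 2128 is 2282 days.
2282 mod 7 = 0, so they are the same weekday.
(Sep 26, 2122 is a Saturday; Dec 25, 2128 is a Saturday.)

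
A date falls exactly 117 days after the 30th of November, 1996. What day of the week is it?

Thursday

First find the weekday of Nov 30, 1996. Doomsday rule: the anchor day for the 1900s is Wednesday. For year 96: 96÷12 = 8 r 0, and 0÷4 = 0, so 8+0+0 = 8.
Wednesday + 8 ≡ Thursday — that's 1996's doomsday.
In November the doomsday date is Nov 7.
Nov 30 is 23 days after Nov 7; 23 mod 7 = 2, so Thursday + 2 = Saturday.
117 mod 7 = 5, so 117 days after a Saturday is Saturday + 5 = Thursday.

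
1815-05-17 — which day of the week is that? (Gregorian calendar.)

Wednesday

January 1, 1815 is a Sunday.
Jan 1, 1815 → Feb 1, 1815: 31 days (January has 31).
Feb 1, 1815 → Mar 1, 1815: 28 days (February has 28).
Mar 1, 1815 → Apr 1, 1815: 31 days (March has 31).
Apr 1, 1815 → May 1, 1815: 30 days (April has 30).
May 1, 1815 → May 17, 1815: 16 days.
Total: 136 days.
136 mod 7 = 3, so Sunday + 3 = Wednesday.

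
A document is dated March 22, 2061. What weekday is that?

Tuesday

Doomsday rule: the anchor day for the 2000s is Tuesday. For year 61: 61÷12 = 5 r 1, and 1÷4 = 0, so 5+1+0 = 6.
Tuesday + 6 ≡ Monday — that's 2061's doomsday.
In March the doomsday date is Mar 14.
Mar 22 is 8 days after Mar 14; 8 mod 7 = 1, so Monday + 1 = Tuesday.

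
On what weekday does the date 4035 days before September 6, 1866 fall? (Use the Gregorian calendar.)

Monday

First find the weekday of Sep 6, 1866. Doomsday rule: the anchor day for the 1800s is Friday. For year 66: 66÷12 = 5 r 6, and 6÷4 = 1, so 5+6+1 = 12.
Friday + 12 ≡ Wednesday — that's 1866's doomsday.
In September the doomsday date is Sep 5.
Sep 6 is 1 day after Sep 5; 1 mod 7 = 1, so Wednesday + 1 = Thursday.
4035 mod 7 = 3, so 4035 days before a Thursday is Thursday − 3 = Monday.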